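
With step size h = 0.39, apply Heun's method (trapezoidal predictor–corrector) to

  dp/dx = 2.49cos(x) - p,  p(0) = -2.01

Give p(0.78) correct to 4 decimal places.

Heun: k1 = f(x_n, p_n); k2 = f(x_n + h, p_n + h·k1); p_{n+1} = p_n + (h/2)·(k1 + k2).
x=0.000000, p=-2.010000:
  k1 = f(0.000000, -2.010000) = 4.500000
  k2 = f(0.390000, -0.255000) = 2.558024
  p ← -2.010000 + (0.39/2)·(4.500000 + 2.558024) = -0.633685
x=0.390000, p=-0.633685:
  k1 = f(0.390000, -0.633685) = 2.936709
  k2 = f(0.780000, 0.511631) = 1.258544
  p ← -0.633685 + (0.39/2)·(2.936709 + 1.258544) = 0.184389
p(0.78) ≈ 0.1844

0.1844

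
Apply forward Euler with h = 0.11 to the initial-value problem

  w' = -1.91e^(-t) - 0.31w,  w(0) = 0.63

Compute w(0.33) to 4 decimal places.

Euler: w_{n+1} = w_n + h·f(t_n, w_n).
t=0.000000, w=0.630000: f=-2.105300 → w ← 0.630000 + 0.11·(-2.105300) = 0.398417
t=0.110000, w=0.398417: f=-1.834552 → w ← 0.398417 + 0.11·(-1.834552) = 0.196616
t=0.220000, w=0.196616: f=-1.593762 → w ← 0.196616 + 0.11·(-1.593762) = 0.021302
w(0.33) ≈ 0.0213

0.0213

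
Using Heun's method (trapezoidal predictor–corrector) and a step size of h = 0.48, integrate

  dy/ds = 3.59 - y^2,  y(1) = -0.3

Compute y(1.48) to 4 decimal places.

Heun: k1 = f(s_n, y_n); k2 = f(s_n + h, y_n + h·k1); y_{n+1} = y_n + (h/2)·(k1 + k2).
s=1.000000, y=-0.300000:
  k1 = f(1.000000, -0.300000) = 3.500000
  k2 = f(1.480000, 1.380000) = 1.685600
  y ← -0.300000 + (0.48/2)·(3.500000 + 1.685600) = 0.944544
y(1.48) ≈ 0.9445

0.9445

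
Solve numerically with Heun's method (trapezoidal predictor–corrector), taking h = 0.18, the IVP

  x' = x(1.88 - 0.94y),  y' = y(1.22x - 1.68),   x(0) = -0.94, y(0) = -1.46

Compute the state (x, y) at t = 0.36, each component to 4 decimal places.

Heun on (x,y): k1 = f(t_n, state_n); k2 = f(t_n + h, state_n + h·k1); state_{n+1} = state_n + (h/2)·(k1 + k2).
0.000000: (-0.940000, -1.460000)
  k1 = (-3.057256, 4.127128)
  predictor → (-1.490306, -0.717117)
  k2 = (-3.806376, 2.508599)
  → (-1.557727, -0.862785)
0.180000: (-1.557727, -0.862785)
  k1 = (-4.191870, 3.089137)
  predictor → (-2.312263, -0.306740)
  k2 = (-5.013763, 1.380624)
  → (-2.386234, -0.460506)
(x(0.36), y(0.36)) ≈ (-2.3862, -0.4605)

-2.3862, -0.4605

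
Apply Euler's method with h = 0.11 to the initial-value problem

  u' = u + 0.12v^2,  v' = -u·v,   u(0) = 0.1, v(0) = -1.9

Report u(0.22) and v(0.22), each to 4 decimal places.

Euler on (u,v): u_{n+1} = u_n + h·u', v_{n+1} = v_n + h·v'.
0.000000: (0.100000, -1.900000); f=(0.533200, 0.190000) → (0.158652, -1.879100)
0.110000: (0.158652, -1.879100); f=(0.582374, 0.298123) → (0.222713, -1.846306)
(u(0.22), v(0.22)) ≈ (0.2227, -1.8463)

0.2227, -1.8463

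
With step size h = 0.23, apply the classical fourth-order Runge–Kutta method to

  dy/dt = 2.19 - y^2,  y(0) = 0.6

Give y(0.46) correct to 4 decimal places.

RK4: k1 = f(t_n, y_n); k2 = f(t_n + h/2, y_n + (h/2)·k1); k3 = f(t_n + h/2, y_n + (h/2)·k2); k4 = f(t_n + h, y_n + h·k3); y_{n+1} = y_n + (h/6)·(k1 + 2k2 + 2k3 + k4).
t=0.000000, y=0.600000:
  k1 = f(0.000000, 0.600000) = 1.830000
  k2 = f(0.115000, 0.810450) = 1.533171
  k3 = f(0.115000, 0.776315) = 1.587336
  k4 = f(0.230000, 0.965087) = 1.258607
  y ← 0.600000 + (0.23/6)·(k1 + 2k2 + 2k3 + k4) = 0.957635
t=0.230000, y=0.957635:
  k1 = f(0.230000, 0.957635) = 1.272934
  k2 = f(0.345000, 1.104023) = 0.971134
  k3 = f(0.345000, 1.069316) = 1.046564
  k4 = f(0.460000, 1.198345) = 0.753969
  y ← 0.957635 + (0.23/6)·(k1 + 2k2 + 2k3 + k4) = 1.190024
y(0.46) ≈ 1.1900

1.1900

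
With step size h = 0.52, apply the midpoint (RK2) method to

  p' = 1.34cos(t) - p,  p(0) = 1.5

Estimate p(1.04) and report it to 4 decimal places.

Midpoint: k1 = f(t_n, p_n); k2 = f(t_n + h/2, p_n + (h/2)·k1); p_{n+1} = p_n + h·k2.
t=0.000000, p=1.500000:
  k1 = f(0.000000, 1.500000) = -0.160000
  k2 = f(0.260000, 1.458400) = -0.163437
  p ← 1.500000 + 0.52·(-0.163437) = 1.415013
t=0.520000, p=1.415013:
  k1 = f(0.520000, 1.415013) = -0.252135
  k2 = f(0.780000, 1.349457) = -0.396833
  p ← 1.415013 + 0.52·(-0.396833) = 1.208659
p(1.04) ≈ 1.2087

1.2087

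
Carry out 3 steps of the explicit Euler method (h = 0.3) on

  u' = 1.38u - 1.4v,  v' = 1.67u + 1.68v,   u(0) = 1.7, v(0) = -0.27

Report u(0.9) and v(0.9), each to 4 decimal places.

Euler on (u,v): u_{n+1} = u_n + h·u', v_{n+1} = v_n + h·v'.
0.000000: (1.700000, -0.270000); f=(2.724000, 2.385400) → (2.517200, 0.445620)
0.300000: (2.517200, 0.445620); f=(2.849868, 4.952366) → (3.372160, 1.931330)
0.600000: (3.372160, 1.931330); f=(1.949720, 8.876142) → (3.957076, 4.594172)
(u(0.9), v(0.9)) ≈ (3.9571, 4.5942)

3.9571, 4.5942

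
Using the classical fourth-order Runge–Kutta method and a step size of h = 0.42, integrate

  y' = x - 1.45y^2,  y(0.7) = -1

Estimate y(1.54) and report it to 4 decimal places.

RK4: k1 = f(x_n, y_n); k2 = f(x_n + h/2, y_n + (h/2)·k1); k3 = f(x_n + h/2, y_n + (h/2)·k2); k4 = f(x_n + h, y_n + h·k3); y_{n+1} = y_n + (h/6)·(k1 + 2k2 + 2k3 + k4).
x=0.700000, y=-1.000000:
  k1 = f(0.700000, -1.000000) = -0.750000
  k2 = f(0.910000, -1.157500) = -1.032719
  k3 = f(0.910000, -1.216871) = -1.237124
  k4 = f(1.120000, -1.519592) = -2.228282
  y ← -1.000000 + (0.42/6)·(k1 + 2k2 + 2k3 + k4) = -1.526258
x=1.120000, y=-1.526258:
  k1 = f(1.120000, -1.526258) = -2.257721
  k2 = f(1.330000, -2.000379) = -4.472199
  k3 = f(1.330000, -2.465420) = -7.483525
  k4 = f(1.540000, -4.669338) = -30.073945
  y ← -1.526258 + (0.42/6)·(k1 + 2k2 + 2k3 + k4) = -5.463276
y(1.54) ≈ -5.4633

-5.4633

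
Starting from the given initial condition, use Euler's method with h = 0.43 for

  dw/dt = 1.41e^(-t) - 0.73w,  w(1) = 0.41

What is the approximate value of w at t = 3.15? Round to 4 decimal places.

0.2851

Euler: w_{n+1} = w_n + h·f(t_n, w_n).
t=1.000000, w=0.410000: f=0.219410 → w ← 0.410000 + 0.43·0.219410 = 0.504346
t=1.430000, w=0.504346: f=-0.030747 → w ← 0.504346 + 0.43·(-0.030747) = 0.491125
t=1.860000, w=0.491125: f=-0.139023 → w ← 0.491125 + 0.43·(-0.139023) = 0.431345
t=2.290000, w=0.431345: f=-0.172096 → w ← 0.431345 + 0.43·(-0.172096) = 0.357344
t=2.720000, w=0.357344: f=-0.167978 → w ← 0.357344 + 0.43·(-0.167978) = 0.285113
w(3.15) ≈ 0.2851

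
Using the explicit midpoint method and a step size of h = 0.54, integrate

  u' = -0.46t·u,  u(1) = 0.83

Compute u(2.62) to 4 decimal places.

Midpoint: k1 = f(t_n, u_n); k2 = f(t_n + h/2, u_n + (h/2)·k1); u_{n+1} = u_n + h·k2.
t=1.000000, u=0.830000:
  k1 = f(1.000000, 0.830000) = -0.381800
  k2 = f(1.270000, 0.726914) = -0.424663
  u ← 0.830000 + 0.54·(-0.424663) = 0.600682
t=1.540000, u=0.600682:
  k1 = f(1.540000, 0.600682) = -0.425523
  k2 = f(1.810000, 0.485791) = -0.404469
  u ← 0.600682 + 0.54·(-0.404469) = 0.382268
t=2.080000, u=0.382268:
  k1 = f(2.080000, 0.382268) = -0.365754
  k2 = f(2.350000, 0.283515) = -0.306479
  u ← 0.382268 + 0.54·(-0.306479) = 0.216770
u(2.62) ≈ 0.2168

0.2168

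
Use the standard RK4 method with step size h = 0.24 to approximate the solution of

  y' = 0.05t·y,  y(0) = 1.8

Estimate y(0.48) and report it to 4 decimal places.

RK4: k1 = f(t_n, y_n); k2 = f(t_n + h/2, y_n + (h/2)·k1); k3 = f(t_n + h/2, y_n + (h/2)·k2); k4 = f(t_n + h, y_n + h·k3); y_{n+1} = y_n + (h/6)·(k1 + 2k2 + 2k3 + k4).
t=0.000000, y=1.800000:
  k1 = f(0.000000, 1.800000) = 0.000000
  k2 = f(0.120000, 1.800000) = 0.010800
  k3 = f(0.120000, 1.801296) = 0.010808
  k4 = f(0.240000, 1.802594) = 0.021631
  y ← 1.800000 + (0.24/6)·(k1 + 2k2 + 2k3 + k4) = 1.802594
t=0.240000, y=1.802594:
  k1 = f(0.240000, 1.802594) = 0.021631
  k2 = f(0.360000, 1.805190) = 0.032493
  k3 = f(0.360000, 1.806493) = 0.032517
  k4 = f(0.480000, 1.810398) = 0.043450
  y ← 1.802594 + (0.24/6)·(k1 + 2k2 + 2k3 + k4) = 1.810398
y(0.48) ≈ 1.8104

1.8104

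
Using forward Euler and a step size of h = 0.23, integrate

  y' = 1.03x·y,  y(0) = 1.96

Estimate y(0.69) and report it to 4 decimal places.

Euler: y_{n+1} = y_n + h·f(x_n, y_n).
x=0.000000, y=1.960000: f=0.000000 → y ← 1.960000 + 0.23·0.000000 = 1.960000
x=0.230000, y=1.960000: f=0.464324 → y ← 1.960000 + 0.23·0.464324 = 2.066795
x=0.460000, y=2.066795: f=0.979247 → y ← 2.066795 + 0.23·0.979247 = 2.292021
y(0.69) ≈ 2.2920

2.2920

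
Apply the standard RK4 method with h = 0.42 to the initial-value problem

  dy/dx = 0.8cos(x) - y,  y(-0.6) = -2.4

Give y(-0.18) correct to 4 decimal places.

-1.3238

RK4: k1 = f(x_n, y_n); k2 = f(x_n + h/2, y_n + (h/2)·k1); k3 = f(x_n + h/2, y_n + (h/2)·k2); k4 = f(x_n + h, y_n + h·k3); y_{n+1} = y_n + (h/6)·(k1 + 2k2 + 2k3 + k4).
x=-0.600000, y=-2.400000:
  k1 = f(-0.600000, -2.400000) = 3.060268
  k2 = f(-0.390000, -1.757344) = 2.497271
  k3 = f(-0.390000, -1.875573) = 2.615500
  k4 = f(-0.180000, -1.301490) = 2.088565
  y ← -2.400000 + (0.42/6)·(k1 + 2k2 + 2k3 + k4) = -1.323794
y(-0.18) ≈ -1.3238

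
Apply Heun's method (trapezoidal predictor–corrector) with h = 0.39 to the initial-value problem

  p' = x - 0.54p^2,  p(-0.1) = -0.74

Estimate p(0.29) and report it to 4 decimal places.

-0.8448

Heun: k1 = f(x_n, p_n); k2 = f(x_n + h, p_n + h·k1); p_{n+1} = p_n + (h/2)·(k1 + k2).
x=-0.100000, p=-0.740000:
  k1 = f(-0.100000, -0.740000) = -0.395704
  k2 = f(0.290000, -0.894325) = -0.141901
  p ← -0.740000 + (0.39/2)·(-0.395704 + (-0.141901)) = -0.844833
p(0.29) ≈ -0.8448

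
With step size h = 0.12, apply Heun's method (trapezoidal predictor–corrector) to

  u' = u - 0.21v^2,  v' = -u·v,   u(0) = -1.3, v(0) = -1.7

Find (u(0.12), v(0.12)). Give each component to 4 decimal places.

Heun on (u,v): k1 = f(x_n, state_n); k2 = f(x_n + h, state_n + h·k1); state_{n+1} = state_n + (h/2)·(k1 + k2).
0.000000: (-1.300000, -1.700000)
  k1 = (-1.906900, -2.210000)
  predictor → (-1.528828, -1.965200)
  k2 = (-2.339850, -3.004453)
  → (-1.554805, -2.012867)
(u(0.12), v(0.12)) ≈ (-1.5548, -2.0129)

-1.5548, -2.0129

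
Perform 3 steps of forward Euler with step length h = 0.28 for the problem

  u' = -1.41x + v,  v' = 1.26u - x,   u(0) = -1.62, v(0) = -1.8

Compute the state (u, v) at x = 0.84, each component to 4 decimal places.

Euler on (u,v): u_{n+1} = u_n + h·u', v_{n+1} = v_n + h·v'.
0.000000: (-1.620000, -1.800000); f=(-1.800000, -2.041200) → (-2.124000, -2.371536)
0.280000: (-2.124000, -2.371536); f=(-2.766336, -2.956240) → (-2.898574, -3.199283)
0.560000: (-2.898574, -3.199283); f=(-3.988883, -4.212203) → (-4.015461, -4.378700)
(u(0.84), v(0.84)) ≈ (-4.0155, -4.3787)

-4.0155, -4.3787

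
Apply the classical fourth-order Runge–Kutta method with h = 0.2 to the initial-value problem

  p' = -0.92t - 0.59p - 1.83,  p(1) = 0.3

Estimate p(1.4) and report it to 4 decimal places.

RK4: k1 = f(t_n, p_n); k2 = f(t_n + h/2, p_n + (h/2)·k1); k3 = f(t_n + h/2, p_n + (h/2)·k2); k4 = f(t_n + h, p_n + h·k3); p_{n+1} = p_n + (h/6)·(k1 + 2k2 + 2k3 + k4).
t=1.000000, p=0.300000:
  k1 = f(1.000000, 0.300000) = -2.927000
  k2 = f(1.100000, 0.007300) = -2.846307
  k3 = f(1.100000, 0.015369) = -2.851068
  k4 = f(1.200000, -0.270214) = -2.774574
  p ← 0.300000 + (0.2/6)·(k1 + 2k2 + 2k3 + k4) = -0.269877
t=1.200000, p=-0.269877:
  k1 = f(1.200000, -0.269877) = -2.774772
  k2 = f(1.300000, -0.547355) = -2.703061
  k3 = f(1.300000, -0.540184) = -2.707292
  k4 = f(1.400000, -0.811336) = -2.639312
  p ← -0.269877 + (0.2/6)·(k1 + 2k2 + 2k3 + k4) = -0.811037
p(1.4) ≈ -0.8110

-0.8110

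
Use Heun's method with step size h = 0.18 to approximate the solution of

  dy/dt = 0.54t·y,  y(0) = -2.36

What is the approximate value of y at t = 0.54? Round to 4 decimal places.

-2.5530

Heun: k1 = f(t_n, y_n); k2 = f(t_n + h, y_n + h·k1); y_{n+1} = y_n + (h/2)·(k1 + k2).
t=0.000000, y=-2.360000:
  k1 = f(0.000000, -2.360000) = 0.000000
  k2 = f(0.180000, -2.360000) = -0.229392
  y ← -2.360000 + (0.18/2)·(0.000000 + (-0.229392)) = -2.380645
t=0.180000, y=-2.380645:
  k1 = f(0.180000, -2.380645) = -0.231399
  k2 = f(0.360000, -2.422297) = -0.470895
  y ← -2.380645 + (0.18/2)·(-0.231399 + (-0.470895)) = -2.443852
t=0.360000, y=-2.443852:
  k1 = f(0.360000, -2.443852) = -0.475085
  k2 = f(0.540000, -2.529367) = -0.737563
  y ← -2.443852 + (0.18/2)·(-0.475085 + (-0.737563)) = -2.552990
y(0.54) ≈ -2.5530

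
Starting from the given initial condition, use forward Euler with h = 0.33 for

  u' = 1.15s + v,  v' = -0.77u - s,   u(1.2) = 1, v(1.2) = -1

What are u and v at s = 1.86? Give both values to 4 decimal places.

1.1615, -2.4410

Euler on (u,v): u_{n+1} = u_n + h·u', v_{n+1} = v_n + h·v'.
1.200000: (1.000000, -1.000000); f=(0.380000, -1.970000) → (1.125400, -1.650100)
1.530000: (1.125400, -1.650100); f=(0.109400, -2.396558) → (1.161502, -2.440964)
(u(1.86), v(1.86)) ≈ (1.1615, -2.4410)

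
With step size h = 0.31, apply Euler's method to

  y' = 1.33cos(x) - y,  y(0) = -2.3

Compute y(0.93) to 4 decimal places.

Euler: y_{n+1} = y_n + h·f(x_n, y_n).
x=0.000000, y=-2.300000: f=3.630000 → y ← -2.300000 + 0.31·3.630000 = -1.174700
x=0.310000, y=-1.174700: f=2.441304 → y ← -1.174700 + 0.31·2.441304 = -0.417896
x=0.620000, y=-0.417896: f=1.500354 → y ← -0.417896 + 0.31·1.500354 = 0.047214
y(0.93) ≈ 0.0472

0.0472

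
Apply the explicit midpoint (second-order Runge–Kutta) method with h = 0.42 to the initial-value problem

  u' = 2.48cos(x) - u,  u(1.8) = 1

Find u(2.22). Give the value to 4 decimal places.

0.2750

Midpoint: k1 = f(x_n, u_n); k2 = f(x_n + h/2, u_n + (h/2)·k1); u_{n+1} = u_n + h·k2.
x=1.800000, u=1.000000:
  k1 = f(1.800000, 1.000000) = -1.563461
  k2 = f(2.010000, 0.671673) = -1.726216
  u ← 1.000000 + 0.42·(-1.726216) = 0.274989
u(2.22) ≈ 0.2750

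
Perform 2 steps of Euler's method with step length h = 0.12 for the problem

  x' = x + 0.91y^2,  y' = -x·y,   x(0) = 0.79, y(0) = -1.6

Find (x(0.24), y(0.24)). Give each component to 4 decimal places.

1.5331, -1.2460

Euler on (x,y): x_{n+1} = x_n + h·x', y_{n+1} = y_n + h·y'.
0.000000: (0.790000, -1.600000); f=(3.119600, 1.264000) → (1.164352, -1.448320)
0.120000: (1.164352, -1.448320); f=(3.073196, 1.686354) → (1.533136, -1.245957)
(x(0.24), y(0.24)) ≈ (1.5331, -1.2460)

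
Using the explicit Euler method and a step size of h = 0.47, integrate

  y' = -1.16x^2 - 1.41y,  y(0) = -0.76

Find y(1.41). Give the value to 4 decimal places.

Euler: y_{n+1} = y_n + h·f(x_n, y_n).
x=0.000000, y=-0.760000: f=1.071600 → y ← -0.760000 + 0.47·1.071600 = -0.256348
x=0.470000, y=-0.256348: f=0.105207 → y ← -0.256348 + 0.47·0.105207 = -0.206901
x=0.940000, y=-0.206901: f=-0.733246 → y ← -0.206901 + 0.47·(-0.733246) = -0.551526
y(1.41) ≈ -0.5515

-0.5515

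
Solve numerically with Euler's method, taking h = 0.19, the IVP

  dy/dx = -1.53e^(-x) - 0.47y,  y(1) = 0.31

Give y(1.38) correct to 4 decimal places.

0.0713

Euler: y_{n+1} = y_n + h·f(x_n, y_n).
x=1.000000, y=0.310000: f=-0.708556 → y ← 0.310000 + 0.19·(-0.708556) = 0.175374
x=1.190000, y=0.175374: f=-0.547885 → y ← 0.175374 + 0.19·(-0.547885) = 0.071276
y(1.38) ≈ 0.0713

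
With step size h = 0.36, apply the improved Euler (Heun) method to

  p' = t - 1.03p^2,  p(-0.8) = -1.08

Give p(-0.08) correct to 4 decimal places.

-5.9348

Heun: k1 = f(t_n, p_n); k2 = f(t_n + h, p_n + h·k1); p_{n+1} = p_n + (h/2)·(k1 + k2).
t=-0.800000, p=-1.080000:
  k1 = f(-0.800000, -1.080000) = -2.001392
  k2 = f(-0.440000, -1.800501) = -3.779058
  p ← -1.080000 + (0.36/2)·(-2.001392 + (-3.779058)) = -2.120481
t=-0.440000, p=-2.120481:
  k1 = f(-0.440000, -2.120481) = -5.071333
  k2 = f(-0.080000, -3.946161) = -16.119352
  p ← -2.120481 + (0.36/2)·(-5.071333 + (-16.119352)) = -5.934804
p(-0.08) ≈ -5.9348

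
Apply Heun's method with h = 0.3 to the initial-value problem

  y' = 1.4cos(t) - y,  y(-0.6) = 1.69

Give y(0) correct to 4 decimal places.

1.5283

Heun: k1 = f(t_n, y_n); k2 = f(t_n + h, y_n + h·k1); y_{n+1} = y_n + (h/2)·(k1 + k2).
t=-0.600000, y=1.690000:
  k1 = f(-0.600000, 1.690000) = -0.534530
  k2 = f(-0.300000, 1.529641) = -0.192170
  y ← 1.690000 + (0.3/2)·(-0.534530 + (-0.192170)) = 1.580995
t=-0.300000, y=1.580995:
  k1 = f(-0.300000, 1.580995) = -0.243524
  k2 = f(0.000000, 1.507938) = -0.107938
  y ← 1.580995 + (0.3/2)·(-0.243524 + (-0.107938)) = 1.528276
y(0) ≈ 1.5283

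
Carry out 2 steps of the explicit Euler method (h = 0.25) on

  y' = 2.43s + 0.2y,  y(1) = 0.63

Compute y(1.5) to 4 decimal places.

2.0918

Euler: y_{n+1} = y_n + h·f(s_n, y_n).
s=1.000000, y=0.630000: f=2.556000 → y ← 0.630000 + 0.25·2.556000 = 1.269000
s=1.250000, y=1.269000: f=3.291300 → y ← 1.269000 + 0.25·3.291300 = 2.091825
y(1.5) ≈ 2.0918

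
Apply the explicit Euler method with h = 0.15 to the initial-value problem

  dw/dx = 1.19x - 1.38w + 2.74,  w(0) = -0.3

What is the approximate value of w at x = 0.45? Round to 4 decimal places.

Euler: w_{n+1} = w_n + h·f(x_n, w_n).
x=0.000000, w=-0.300000: f=3.154000 → w ← -0.300000 + 0.15·3.154000 = 0.173100
x=0.150000, w=0.173100: f=2.679622 → w ← 0.173100 + 0.15·2.679622 = 0.575043
x=0.300000, w=0.575043: f=2.303440 → w ← 0.575043 + 0.15·2.303440 = 0.920559
w(0.45) ≈ 0.9206

0.9206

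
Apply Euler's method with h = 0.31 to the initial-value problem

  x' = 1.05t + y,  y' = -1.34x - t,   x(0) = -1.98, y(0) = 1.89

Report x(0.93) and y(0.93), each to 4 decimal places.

0.7401, 3.1912

Euler on (x,y): x_{n+1} = x_n + h·x', y_{n+1} = y_n + h·y'.
0.000000: (-1.980000, 1.890000); f=(1.890000, 2.653200) → (-1.394100, 2.712492)
0.310000: (-1.394100, 2.712492); f=(3.037992, 1.558094) → (-0.452322, 3.195501)
0.620000: (-0.452322, 3.195501); f=(3.846501, -0.013888) → (0.740093, 3.191196)
(x(0.93), y(0.93)) ≈ (0.7401, 3.1912)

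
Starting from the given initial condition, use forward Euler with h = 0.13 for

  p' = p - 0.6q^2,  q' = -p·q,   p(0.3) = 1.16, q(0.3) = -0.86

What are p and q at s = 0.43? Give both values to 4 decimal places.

Euler on (p,q): p_{n+1} = p_n + h·p', q_{n+1} = q_n + h·q'.
0.300000: (1.160000, -0.860000); f=(0.716240, 0.997600) → (1.253111, -0.730312)
(p(0.43), q(0.43)) ≈ (1.2531, -0.7303)

1.2531, -0.7303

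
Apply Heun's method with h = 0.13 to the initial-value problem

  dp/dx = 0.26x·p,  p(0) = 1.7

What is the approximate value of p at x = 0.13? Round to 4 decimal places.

Heun: k1 = f(x_n, p_n); k2 = f(x_n + h, p_n + h·k1); p_{n+1} = p_n + (h/2)·(k1 + k2).
x=0.000000, p=1.700000:
  k1 = f(0.000000, 1.700000) = 0.000000
  k2 = f(0.130000, 1.700000) = 0.057460
  p ← 1.700000 + (0.13/2)·(0.000000 + 0.057460) = 1.703735
p(0.13) ≈ 1.7037

1.7037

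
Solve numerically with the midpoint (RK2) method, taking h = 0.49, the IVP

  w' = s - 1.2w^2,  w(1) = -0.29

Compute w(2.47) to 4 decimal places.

1.2230

Midpoint: k1 = f(s_n, w_n); k2 = f(s_n + h/2, w_n + (h/2)·k1); w_{n+1} = w_n + h·k2.
s=1.000000, w=-0.290000:
  k1 = f(1.000000, -0.290000) = 0.899080
  k2 = f(1.245000, -0.069725) = 1.239166
  w ← -0.290000 + 0.49·1.239166 = 0.317191
s=1.490000, w=0.317191:
  k1 = f(1.490000, 0.317191) = 1.369268
  k2 = f(1.735000, 0.652662) = 1.223839
  w ← 0.317191 + 0.49·1.223839 = 0.916872
s=1.980000, w=0.916872:
  k1 = f(1.980000, 0.916872) = 0.971214
  k2 = f(2.225000, 1.154820) = 0.624669
  w ← 0.916872 + 0.49·0.624669 = 1.222960
w(2.47) ≈ 1.2230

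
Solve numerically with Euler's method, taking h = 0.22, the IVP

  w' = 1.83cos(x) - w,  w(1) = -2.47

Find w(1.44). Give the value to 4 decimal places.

-1.1947

Euler: w_{n+1} = w_n + h·f(x_n, w_n).
x=1.000000, w=-2.470000: f=3.458753 → w ← -2.470000 + 0.22·3.458753 = -1.709074
x=1.220000, w=-1.709074: f=2.337946 → w ← -1.709074 + 0.22·2.337946 = -1.194726
w(1.44) ≈ -1.1947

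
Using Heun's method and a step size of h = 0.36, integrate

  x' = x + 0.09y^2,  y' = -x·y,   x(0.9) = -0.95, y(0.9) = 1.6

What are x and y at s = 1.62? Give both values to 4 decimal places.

-1.4369, 3.7571

Heun on (x,y): k1 = f(s_n, state_n); k2 = f(s_n + h, state_n + h·k1); state_{n+1} = state_n + (h/2)·(k1 + k2).
0.900000: (-0.950000, 1.600000)
  k1 = (-0.719600, 1.520000)
  predictor → (-1.209056, 2.147200)
  k2 = (-0.794114, 2.596085)
  → (-1.222469, 2.340895)
1.260000: (-1.222469, 2.340895)
  k1 = (-0.729287, 2.861671)
  predictor → (-1.485012, 3.371097)
  k2 = (-0.462226, 5.006119)
  → (-1.436941, 3.757097)
(x(1.62), y(1.62)) ≈ (-1.4369, 3.7571)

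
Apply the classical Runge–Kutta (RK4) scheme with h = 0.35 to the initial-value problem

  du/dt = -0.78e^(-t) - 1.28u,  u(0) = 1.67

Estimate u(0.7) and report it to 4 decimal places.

0.4359

RK4: k1 = f(t_n, u_n); k2 = f(t_n + h/2, u_n + (h/2)·k1); k3 = f(t_n + h/2, u_n + (h/2)·k2); k4 = f(t_n + h, u_n + h·k3); u_{n+1} = u_n + (h/6)·(k1 + 2k2 + 2k3 + k4).
t=0.000000, u=1.670000:
  k1 = f(0.000000, 1.670000) = -2.917600
  k2 = f(0.175000, 1.159420) = -2.138834
  k3 = f(0.175000, 1.295704) = -2.313278
  k4 = f(0.350000, 0.860353) = -1.650908
  u ← 1.670000 + (0.35/6)·(k1 + 2k2 + 2k3 + k4) = 0.884091
t=0.350000, u=0.884091:
  k1 = f(0.350000, 0.884091) = -1.681293
  k2 = f(0.525000, 0.589864) = -1.216440
  k3 = f(0.525000, 0.671214) = -1.320567
  k4 = f(0.700000, 0.421892) = -0.927359
  u ← 0.884091 + (0.35/6)·(k1 + 2k2 + 2k3 + k4) = 0.435935
u(0.7) ≈ 0.4359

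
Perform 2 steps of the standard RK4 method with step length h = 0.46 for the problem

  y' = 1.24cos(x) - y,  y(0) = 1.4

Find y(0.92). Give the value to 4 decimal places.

1.1796

RK4: k1 = f(x_n, y_n); k2 = f(x_n + h/2, y_n + (h/2)·k1); k3 = f(x_n + h/2, y_n + (h/2)·k2); k4 = f(x_n + h, y_n + h·k3); y_{n+1} = y_n + (h/6)·(k1 + 2k2 + 2k3 + k4).
x=0.000000, y=1.400000:
  k1 = f(0.000000, 1.400000) = -0.160000
  k2 = f(0.230000, 1.363200) = -0.155854
  k3 = f(0.230000, 1.364154) = -0.156807
  k4 = f(0.460000, 1.327869) = -0.216764
  y ← 1.400000 + (0.46/6)·(k1 + 2k2 + 2k3 + k4) = 1.323173
x=0.460000, y=1.323173:
  k1 = f(0.460000, 1.323173) = -0.212068
  k2 = f(0.690000, 1.274398) = -0.318053
  k3 = f(0.690000, 1.250021) = -0.293676
  k4 = f(0.920000, 1.188082) = -0.436865
  y ← 1.323173 + (0.46/6)·(k1 + 2k2 + 2k3 + k4) = 1.179623
y(0.92) ≈ 1.1796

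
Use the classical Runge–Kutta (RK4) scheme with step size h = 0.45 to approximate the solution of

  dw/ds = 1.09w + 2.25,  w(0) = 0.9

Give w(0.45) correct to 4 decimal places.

RK4: k1 = f(s_n, w_n); k2 = f(s_n + h/2, w_n + (h/2)·k1); k3 = f(s_n + h/2, w_n + (h/2)·k2); k4 = f(s_n + h, w_n + h·k3); w_{n+1} = w_n + (h/6)·(k1 + 2k2 + 2k3 + k4).
s=0.000000, w=0.900000:
  k1 = f(0.000000, 0.900000) = 3.231000
  k2 = f(0.225000, 1.626975) = 4.023403
  k3 = f(0.225000, 1.805266) = 4.217740
  k4 = f(0.450000, 2.797983) = 5.299801
  w ← 0.900000 + (0.45/6)·(k1 + 2k2 + 2k3 + k4) = 2.775981
w(0.45) ≈ 2.7760

2.7760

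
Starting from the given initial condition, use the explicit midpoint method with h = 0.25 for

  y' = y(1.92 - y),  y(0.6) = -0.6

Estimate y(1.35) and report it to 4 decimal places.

-8.1342

Midpoint: k1 = f(t_n, y_n); k2 = f(t_n + h/2, y_n + (h/2)·k1); y_{n+1} = y_n + h·k2.
t=0.600000, y=-0.600000:
  k1 = f(0.600000, -0.600000) = -1.512000
  k2 = f(0.725000, -0.789000) = -2.137401
  y ← -0.600000 + 0.25·(-2.137401) = -1.134350
t=0.850000, y=-1.134350:
  k1 = f(0.850000, -1.134350) = -3.464703
  k2 = f(0.975000, -1.567438) = -5.466343
  y ← -1.134350 + 0.25·(-5.466343) = -2.500936
t=1.100000, y=-2.500936:
  k1 = f(1.100000, -2.500936) = -11.056479
  k2 = f(1.225000, -3.882996) = -22.533010
  y ← -2.500936 + 0.25·(-22.533010) = -8.134189
y(1.35) ≈ -8.1342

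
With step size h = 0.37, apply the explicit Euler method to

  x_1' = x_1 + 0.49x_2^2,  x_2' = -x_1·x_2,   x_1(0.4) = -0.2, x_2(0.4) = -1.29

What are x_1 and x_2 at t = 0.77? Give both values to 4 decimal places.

0.0277, -1.3855

Euler on (x_1,x_2): x_1_{n+1} = x_1_n + h·x_1', x_2_{n+1} = x_2_n + h·x_2'.
0.400000: (-0.200000, -1.290000); f=(0.615409, -0.258000) → (0.027701, -1.385460)
(x_1(0.77), x_2(0.77)) ≈ (0.0277, -1.3855)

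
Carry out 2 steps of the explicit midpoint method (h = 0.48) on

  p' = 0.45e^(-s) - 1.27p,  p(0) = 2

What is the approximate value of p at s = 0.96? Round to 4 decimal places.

Midpoint: k1 = f(s_n, p_n); k2 = f(s_n + h/2, p_n + (h/2)·k1); p_{n+1} = p_n + h·k2.
s=0.000000, p=2.000000:
  k1 = f(0.000000, 2.000000) = -2.090000
  k2 = f(0.240000, 1.498400) = -1.548985
  p ← 2.000000 + 0.48·(-1.548985) = 1.256487
s=0.480000, p=1.256487:
  k1 = f(0.480000, 1.256487) = -1.317286
  k2 = f(0.720000, 0.940338) = -0.975191
  p ← 1.256487 + 0.48·(-0.975191) = 0.788395
p(0.96) ≈ 0.7884

0.7884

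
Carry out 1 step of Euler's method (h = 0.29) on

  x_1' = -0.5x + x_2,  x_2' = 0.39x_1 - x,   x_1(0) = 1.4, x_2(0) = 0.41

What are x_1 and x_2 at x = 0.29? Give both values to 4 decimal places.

1.5189, 0.5683

Euler on (x_1,x_2): x_1_{n+1} = x_1_n + h·x_1', x_2_{n+1} = x_2_n + h·x_2'.
0.000000: (1.400000, 0.410000); f=(0.410000, 0.546000) → (1.518900, 0.568340)
(x_1(0.29), x_2(0.29)) ≈ (1.5189, 0.5683)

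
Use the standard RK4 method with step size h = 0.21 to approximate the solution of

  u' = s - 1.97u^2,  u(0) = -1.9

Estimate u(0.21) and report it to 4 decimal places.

-7.5313

RK4: k1 = f(s_n, u_n); k2 = f(s_n + h/2, u_n + (h/2)·k1); k3 = f(s_n + h/2, u_n + (h/2)·k2); k4 = f(s_n + h, u_n + h·k3); u_{n+1} = u_n + (h/6)·(k1 + 2k2 + 2k3 + k4).
s=0.000000, u=-1.900000:
  k1 = f(0.000000, -1.900000) = -7.111700
  k2 = f(0.105000, -2.646729) = -13.695188
  k3 = f(0.105000, -3.337995) = -21.845152
  k4 = f(0.210000, -6.487482) = -82.702221
  u ← -1.900000 + (0.21/6)·(k1 + 2k2 + 2k3 + k4) = -7.531311
u(0.21) ≈ -7.5313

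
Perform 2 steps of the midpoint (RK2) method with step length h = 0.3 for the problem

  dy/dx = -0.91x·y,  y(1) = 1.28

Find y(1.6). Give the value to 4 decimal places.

Midpoint: k1 = f(x_n, y_n); k2 = f(x_n + h/2, y_n + (h/2)·k1); y_{n+1} = y_n + h·k2.
x=1.000000, y=1.280000:
  k1 = f(1.000000, 1.280000) = -1.164800
  k2 = f(1.150000, 1.105280) = -1.156676
  y ← 1.280000 + 0.3·(-1.156676) = 0.932997
x=1.300000, y=0.932997:
  k1 = f(1.300000, 0.932997) = -1.103736
  k2 = f(1.450000, 0.767437) = -1.012633
  y ← 0.932997 + 0.3·(-1.012633) = 0.629207
y(1.6) ≈ 0.6292

0.6292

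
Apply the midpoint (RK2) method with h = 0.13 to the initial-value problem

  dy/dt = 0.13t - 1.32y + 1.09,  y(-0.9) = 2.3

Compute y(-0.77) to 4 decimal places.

Midpoint: k1 = f(t_n, y_n); k2 = f(t_n + h/2, y_n + (h/2)·k1); y_{n+1} = y_n + h·k2.
t=-0.900000, y=2.300000:
  k1 = f(-0.900000, 2.300000) = -2.063000
  k2 = f(-0.835000, 2.165905) = -1.877545
  y ← 2.300000 + 0.13·(-1.877545) = 2.055919
y(-0.77) ≈ 2.0559

2.0559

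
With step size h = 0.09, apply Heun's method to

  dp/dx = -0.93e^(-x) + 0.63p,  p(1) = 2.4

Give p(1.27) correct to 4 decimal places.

Heun: k1 = f(x_n, p_n); k2 = f(x_n + h, p_n + h·k1); p_{n+1} = p_n + (h/2)·(k1 + k2).
x=1.000000, p=2.400000:
  k1 = f(1.000000, 2.400000) = 1.169872
  k2 = f(1.090000, 2.505288) = 1.265650
  p ← 2.400000 + (0.09/2)·(1.169872 + 1.265650) = 2.509599
x=1.090000, p=2.509599:
  k1 = f(1.090000, 2.509599) = 1.268366
  k2 = f(1.180000, 2.623751) = 1.367194
  p ← 2.509599 + (0.09/2)·(1.268366 + 1.367194) = 2.628199
x=1.180000, p=2.628199:
  k1 = f(1.180000, 2.628199) = 1.369996
  k2 = f(1.270000, 2.751498) = 1.472271
  p ← 2.628199 + (0.09/2)·(1.369996 + 1.472271) = 2.756101
p(1.27) ≈ 2.7561

2.7561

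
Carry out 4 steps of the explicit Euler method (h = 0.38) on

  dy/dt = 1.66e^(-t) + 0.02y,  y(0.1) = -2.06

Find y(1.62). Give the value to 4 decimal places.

Euler: y_{n+1} = y_n + h·f(t_n, y_n).
t=0.100000, y=-2.060000: f=1.460830 → y ← -2.060000 + 0.38·1.460830 = -1.504885
t=0.480000, y=-1.504885: f=0.997083 → y ← -1.504885 + 0.38·0.997083 = -1.125993
t=0.860000, y=-1.125993: f=0.679929 → y ← -1.125993 + 0.38·0.679929 = -0.867620
t=1.240000, y=-0.867620: f=0.463025 → y ← -0.867620 + 0.38·0.463025 = -0.691670
y(1.62) ≈ -0.6917

-0.6917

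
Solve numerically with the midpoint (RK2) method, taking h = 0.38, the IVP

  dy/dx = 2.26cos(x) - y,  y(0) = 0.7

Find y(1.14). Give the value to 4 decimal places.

1.3349

Midpoint: k1 = f(x_n, y_n); k2 = f(x_n + h/2, y_n + (h/2)·k1); y_{n+1} = y_n + h·k2.
x=0.000000, y=0.700000:
  k1 = f(0.000000, 0.700000) = 1.560000
  k2 = f(0.190000, 0.996400) = 1.222930
  y ← 0.700000 + 0.38·1.222930 = 1.164713
x=0.380000, y=1.164713:
  k1 = f(0.380000, 1.164713) = 0.934069
  k2 = f(0.570000, 1.342186) = 0.560510
  y ← 1.164713 + 0.38·0.560510 = 1.377707
x=0.760000, y=1.377707:
  k1 = f(0.760000, 1.377707) = 0.260422
  k2 = f(0.950000, 1.427187) = -0.112583
  y ← 1.377707 + 0.38·(-0.112583) = 1.334925
y(1.14) ≈ 1.3349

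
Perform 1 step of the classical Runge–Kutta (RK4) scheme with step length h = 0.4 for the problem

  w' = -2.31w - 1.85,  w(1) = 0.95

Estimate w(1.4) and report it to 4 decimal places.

-0.0974

RK4: k1 = f(x_n, w_n); k2 = f(x_n + h/2, w_n + (h/2)·k1); k3 = f(x_n + h/2, w_n + (h/2)·k2); k4 = f(x_n + h, w_n + h·k3); w_{n+1} = w_n + (h/6)·(k1 + 2k2 + 2k3 + k4).
x=1.000000, w=0.950000:
  k1 = f(1.000000, 0.950000) = -4.044500
  k2 = f(1.200000, 0.141100) = -2.175941
  k3 = f(1.200000, 0.514812) = -3.039215
  k4 = f(1.400000, -0.265686) = -1.236265
  w ← 0.950000 + (0.4/6)·(k1 + 2k2 + 2k3 + k4) = -0.097405
w(1.4) ≈ -0.0974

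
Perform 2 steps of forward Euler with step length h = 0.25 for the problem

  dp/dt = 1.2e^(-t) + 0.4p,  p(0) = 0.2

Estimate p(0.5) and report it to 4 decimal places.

Euler: p_{n+1} = p_n + h·f(t_n, p_n).
t=0.000000, p=0.200000: f=1.280000 → p ← 0.200000 + 0.25·1.280000 = 0.520000
t=0.250000, p=0.520000: f=1.142561 → p ← 0.520000 + 0.25·1.142561 = 0.805640
p(0.5) ≈ 0.8056

0.8056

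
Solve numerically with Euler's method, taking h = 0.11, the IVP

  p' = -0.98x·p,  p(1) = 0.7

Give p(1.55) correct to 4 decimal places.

0.3455

Euler: p_{n+1} = p_n + h·f(x_n, p_n).
x=1.000000, p=0.700000: f=-0.686000 → p ← 0.700000 + 0.11·(-0.686000) = 0.624540
x=1.110000, p=0.624540: f=-0.679375 → p ← 0.624540 + 0.11·(-0.679375) = 0.549809
x=1.220000, p=0.549809: f=-0.657351 → p ← 0.549809 + 0.11·(-0.657351) = 0.477500
x=1.330000, p=0.477500: f=-0.622374 → p ← 0.477500 + 0.11·(-0.622374) = 0.409039
x=1.440000, p=0.409039: f=-0.577236 → p ← 0.409039 + 0.11·(-0.577236) = 0.345543
p(1.55) ≈ 0.3455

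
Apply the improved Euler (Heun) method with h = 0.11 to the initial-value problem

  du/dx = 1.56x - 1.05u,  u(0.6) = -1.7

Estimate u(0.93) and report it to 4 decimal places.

-0.8659

Heun: k1 = f(x_n, u_n); k2 = f(x_n + h, u_n + h·k1); u_{n+1} = u_n + (h/2)·(k1 + k2).
x=0.600000, u=-1.700000:
  k1 = f(0.600000, -1.700000) = 2.721000
  k2 = f(0.710000, -1.400690) = 2.578324
  u ← -1.700000 + (0.11/2)·(2.721000 + 2.578324) = -1.408537
x=0.710000, u=-1.408537:
  k1 = f(0.710000, -1.408537) = 2.586564
  k2 = f(0.820000, -1.124015) = 2.459416
  u ← -1.408537 + (0.11/2)·(2.586564 + 2.459416) = -1.131008
x=0.820000, u=-1.131008:
  k1 = f(0.820000, -1.131008) = 2.466759
  k2 = f(0.930000, -0.859665) = 2.353448
  u ← -1.131008 + (0.11/2)·(2.466759 + 2.353448) = -0.865897
u(0.93) ≈ -0.8659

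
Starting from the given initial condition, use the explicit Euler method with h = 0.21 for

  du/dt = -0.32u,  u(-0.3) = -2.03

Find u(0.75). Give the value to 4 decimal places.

-1.4336

Euler: u_{n+1} = u_n + h·f(t_n, u_n).
t=-0.300000, u=-2.030000: f=0.649600 → u ← -2.030000 + 0.21·0.649600 = -1.893584
t=-0.090000, u=-1.893584: f=0.605947 → u ← -1.893584 + 0.21·0.605947 = -1.766335
t=0.120000, u=-1.766335: f=0.565227 → u ← -1.766335 + 0.21·0.565227 = -1.647637
t=0.330000, u=-1.647637: f=0.527244 → u ← -1.647637 + 0.21·0.527244 = -1.536916
t=0.540000, u=-1.536916: f=0.491813 → u ← -1.536916 + 0.21·0.491813 = -1.433635
u(0.75) ≈ -1.4336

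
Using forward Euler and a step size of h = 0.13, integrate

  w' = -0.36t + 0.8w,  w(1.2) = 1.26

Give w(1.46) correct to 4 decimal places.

Euler: w_{n+1} = w_n + h·f(t_n, w_n).
t=1.200000, w=1.260000: f=0.576000 → w ← 1.260000 + 0.13·0.576000 = 1.334880
t=1.330000, w=1.334880: f=0.589104 → w ← 1.334880 + 0.13·0.589104 = 1.411464
w(1.46) ≈ 1.4115

1.4115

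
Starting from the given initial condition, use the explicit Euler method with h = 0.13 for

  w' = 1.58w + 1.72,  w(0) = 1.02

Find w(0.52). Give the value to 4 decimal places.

Euler: w_{n+1} = w_n + h·f(t_n, w_n).
t=0.000000, w=1.020000: f=3.331600 → w ← 1.020000 + 0.13·3.331600 = 1.453108
t=0.130000, w=1.453108: f=4.015911 → w ← 1.453108 + 0.13·4.015911 = 1.975176
t=0.260000, w=1.975176: f=4.840779 → w ← 1.975176 + 0.13·4.840779 = 2.604478
t=0.390000, w=2.604478: f=5.835075 → w ← 2.604478 + 0.13·5.835075 = 3.363037
w(0.52) ≈ 3.3630

3.3630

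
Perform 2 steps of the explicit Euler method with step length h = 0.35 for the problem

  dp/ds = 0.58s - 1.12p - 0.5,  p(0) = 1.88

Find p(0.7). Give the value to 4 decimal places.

Euler: p_{n+1} = p_n + h·f(s_n, p_n).
s=0.000000, p=1.880000: f=-2.605600 → p ← 1.880000 + 0.35·(-2.605600) = 0.968040
s=0.350000, p=0.968040: f=-1.381205 → p ← 0.968040 + 0.35·(-1.381205) = 0.484618
p(0.7) ≈ 0.4846

0.4846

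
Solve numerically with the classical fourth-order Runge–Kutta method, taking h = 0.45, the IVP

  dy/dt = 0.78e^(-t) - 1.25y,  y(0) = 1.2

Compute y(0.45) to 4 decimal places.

RK4: k1 = f(t_n, y_n); k2 = f(t_n + h/2, y_n + (h/2)·k1); k3 = f(t_n + h/2, y_n + (h/2)·k2); k4 = f(t_n + h, y_n + h·k3); y_{n+1} = y_n + (h/6)·(k1 + 2k2 + 2k3 + k4).
t=0.000000, y=1.200000:
  k1 = f(0.000000, 1.200000) = -0.720000
  k2 = f(0.225000, 1.038000) = -0.674657
  k3 = f(0.225000, 1.048202) = -0.687410
  k4 = f(0.450000, 0.890666) = -0.615982
  y ← 1.200000 + (0.45/6)·(k1 + 2k2 + 2k3 + k4) = 0.895491
y(0.45) ≈ 0.8955

0.8955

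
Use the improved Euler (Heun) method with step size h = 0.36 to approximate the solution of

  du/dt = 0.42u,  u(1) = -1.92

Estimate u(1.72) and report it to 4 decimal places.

-2.5953

Heun: k1 = f(t_n, u_n); k2 = f(t_n + h, u_n + h·k1); u_{n+1} = u_n + (h/2)·(k1 + k2).
t=1.000000, u=-1.920000:
  k1 = f(1.000000, -1.920000) = -0.806400
  k2 = f(1.360000, -2.210304) = -0.928328
  u ← -1.920000 + (0.36/2)·(-0.806400 + (-0.928328)) = -2.232251
t=1.360000, u=-2.232251:
  k1 = f(1.360000, -2.232251) = -0.937545
  k2 = f(1.720000, -2.569767) = -1.079302
  u ← -2.232251 + (0.36/2)·(-0.937545 + (-1.079302)) = -2.595284
u(1.72) ≈ -2.5953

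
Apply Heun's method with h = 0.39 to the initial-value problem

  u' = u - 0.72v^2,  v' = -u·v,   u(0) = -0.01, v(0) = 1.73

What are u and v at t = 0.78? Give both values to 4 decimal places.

-3.4208, 3.8435

Heun on (u,v): k1 = f(t_n, state_n); k2 = f(t_n + h, state_n + h·k1); state_{n+1} = state_n + (h/2)·(k1 + k2).
0.000000: (-0.010000, 1.730000)
  k1 = (-2.164888, 0.017300)
  predictor → (-0.854306, 1.736747)
  k2 = (-3.026035, 1.483714)
  → (-1.022230, 2.022698)
0.390000: (-1.022230, 2.022698)
  k1 = (-3.967970, 2.067662)
  predictor → (-2.569738, 2.829086)
  k2 = (-8.332422, 7.270011)
  → (-3.420807, 3.843544)
(u(0.78), v(0.78)) ≈ (-3.4208, 3.8435)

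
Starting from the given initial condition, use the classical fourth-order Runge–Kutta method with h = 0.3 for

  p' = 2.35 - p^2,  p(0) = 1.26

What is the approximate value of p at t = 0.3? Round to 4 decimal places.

RK4: k1 = f(t_n, p_n); k2 = f(t_n + h/2, p_n + (h/2)·k1); k3 = f(t_n + h/2, p_n + (h/2)·k2); k4 = f(t_n + h, p_n + h·k3); p_{n+1} = p_n + (h/6)·(k1 + 2k2 + 2k3 + k4).
t=0.000000, p=1.260000:
  k1 = f(0.000000, 1.260000) = 0.762400
  k2 = f(0.150000, 1.374360) = 0.461135
  k3 = f(0.150000, 1.329170) = 0.583307
  k4 = f(0.300000, 1.434992) = 0.290798
  p ← 1.260000 + (0.3/6)·(k1 + 2k2 + 2k3 + k4) = 1.417104
p(0.3) ≈ 1.4171

1.4171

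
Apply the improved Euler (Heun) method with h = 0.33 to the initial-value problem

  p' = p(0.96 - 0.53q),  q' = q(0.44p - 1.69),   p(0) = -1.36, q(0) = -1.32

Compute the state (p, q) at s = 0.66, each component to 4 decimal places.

-3.0965, -0.3410

Heun on (p,q): k1 = f(s_n, state_n); k2 = f(s_n + h, state_n + h·k1); state_{n+1} = state_n + (h/2)·(k1 + k2).
0.000000: (-1.360000, -1.320000)
  k1 = (-2.257056, 3.020688)
  predictor → (-2.104828, -0.323173)
  k2 = (-2.381154, 0.845461)
  → (-2.125305, -0.682085)
0.330000: (-2.125305, -0.682085)
  k1 = (-2.808601, 1.790566)
  predictor → (-3.052143, -0.091199)
  k2 = (-3.077584, 0.276601)
  → (-3.096525, -0.341003)
(p(0.66), q(0.66)) ≈ (-3.0965, -0.3410)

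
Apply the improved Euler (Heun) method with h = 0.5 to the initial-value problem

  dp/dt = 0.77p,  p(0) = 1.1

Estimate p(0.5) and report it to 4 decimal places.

1.6050

Heun: k1 = f(t_n, p_n); k2 = f(t_n + h, p_n + h·k1); p_{n+1} = p_n + (h/2)·(k1 + k2).
t=0.000000, p=1.100000:
  k1 = f(0.000000, 1.100000) = 0.847000
  k2 = f(0.500000, 1.523500) = 1.173095
  p ← 1.100000 + (0.5/2)·(0.847000 + 1.173095) = 1.605024
p(0.5) ≈ 1.6050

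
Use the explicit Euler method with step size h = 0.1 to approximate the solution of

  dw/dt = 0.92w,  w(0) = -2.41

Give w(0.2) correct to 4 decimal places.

-2.8738

Euler: w_{n+1} = w_n + h·f(t_n, w_n).
t=0.000000, w=-2.410000: f=-2.217200 → w ← -2.410000 + 0.1·(-2.217200) = -2.631720
t=0.100000, w=-2.631720: f=-2.421182 → w ← -2.631720 + 0.1·(-2.421182) = -2.873838
w(0.2) ≈ -2.8738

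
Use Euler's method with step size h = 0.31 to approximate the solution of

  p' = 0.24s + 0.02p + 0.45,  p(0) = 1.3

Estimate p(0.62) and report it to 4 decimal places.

Euler: p_{n+1} = p_n + h·f(s_n, p_n).
s=0.000000, p=1.300000: f=0.476000 → p ← 1.300000 + 0.31·0.476000 = 1.447560
s=0.310000, p=1.447560: f=0.553351 → p ← 1.447560 + 0.31·0.553351 = 1.619099
p(0.62) ≈ 1.6191

1.6191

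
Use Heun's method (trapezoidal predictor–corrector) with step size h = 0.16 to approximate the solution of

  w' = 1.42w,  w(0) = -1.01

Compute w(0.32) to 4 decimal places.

Heun: k1 = f(x_n, w_n); k2 = f(x_n + h, w_n + h·k1); w_{n+1} = w_n + (h/2)·(k1 + k2).
x=0.000000, w=-1.010000:
  k1 = f(0.000000, -1.010000) = -1.434200
  k2 = f(0.160000, -1.239472) = -1.760050
  w ← -1.010000 + (0.16/2)·(-1.434200 + (-1.760050)) = -1.265540
x=0.160000, w=-1.265540:
  k1 = f(0.160000, -1.265540) = -1.797067
  k2 = f(0.320000, -1.553071) = -2.205360
  w ← -1.265540 + (0.16/2)·(-1.797067 + (-2.205360)) = -1.585734
w(0.32) ≈ -1.5857

-1.5857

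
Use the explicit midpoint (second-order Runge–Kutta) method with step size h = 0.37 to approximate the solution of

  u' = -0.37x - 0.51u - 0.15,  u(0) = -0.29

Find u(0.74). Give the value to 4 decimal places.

-0.3835

Midpoint: k1 = f(x_n, u_n); k2 = f(x_n + h/2, u_n + (h/2)·k1); u_{n+1} = u_n + h·k2.
x=0.000000, u=-0.290000:
  k1 = f(0.000000, -0.290000) = -0.002100
  k2 = f(0.185000, -0.290388) = -0.070352
  u ← -0.290000 + 0.37·(-0.070352) = -0.316030
x=0.370000, u=-0.316030:
  k1 = f(0.370000, -0.316030) = -0.125725
  k2 = f(0.555000, -0.339289) = -0.182312
  u ← -0.316030 + 0.37·(-0.182312) = -0.383486
u(0.74) ≈ -0.3835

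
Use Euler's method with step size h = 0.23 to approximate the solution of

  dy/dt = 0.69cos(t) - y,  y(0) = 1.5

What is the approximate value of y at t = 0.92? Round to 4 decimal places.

0.9233

Euler: y_{n+1} = y_n + h·f(t_n, y_n).
t=0.000000, y=1.500000: f=-0.810000 → y ← 1.500000 + 0.23·(-0.810000) = 1.313700
t=0.230000, y=1.313700: f=-0.641870 → y ← 1.313700 + 0.23·(-0.641870) = 1.166070
t=0.460000, y=1.166070: f=-0.547794 → y ← 1.166070 + 0.23·(-0.547794) = 1.040077
t=0.690000, y=1.040077: f=-0.507918 → y ← 1.040077 + 0.23·(-0.507918) = 0.923256
y(0.92) ≈ 0.9233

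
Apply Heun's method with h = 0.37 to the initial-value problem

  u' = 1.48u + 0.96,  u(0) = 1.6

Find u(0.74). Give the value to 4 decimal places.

Heun: k1 = f(x_n, u_n); k2 = f(x_n + h, u_n + h·k1); u_{n+1} = u_n + (h/2)·(k1 + k2).
x=0.000000, u=1.600000:
  k1 = f(0.000000, 1.600000) = 3.328000
  k2 = f(0.370000, 2.831360) = 5.150413
  u ← 1.600000 + (0.37/2)·(3.328000 + 5.150413) = 3.168506
x=0.370000, u=3.168506:
  k1 = f(0.370000, 3.168506) = 5.649389
  k2 = f(0.740000, 5.258780) = 8.742995
  u ← 3.168506 + (0.37/2)·(5.649389 + 8.742995) = 5.831098
u(0.74) ≈ 5.8311

5.8311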